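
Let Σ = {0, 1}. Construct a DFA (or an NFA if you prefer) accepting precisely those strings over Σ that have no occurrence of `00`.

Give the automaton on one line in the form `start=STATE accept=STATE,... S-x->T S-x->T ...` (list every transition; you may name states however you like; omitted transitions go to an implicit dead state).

This is the complement of 'contains `00`'. Use the same substring-matching states — q0 through q2 holding how much of `00` has just been matched — but flip the accepting set: everything except the trap q2 accepts.
A 3-state machine:
        0   1  
>* q0   q1  q0 
 * q1   q2  q0 
   q2   q2  q2 
(> = start, * = accepting)

start=q0 accept=q0,q1 q0-0->q1 q0-1->q0 q1-0->q2 q1-1->q0 q2-0->q2 q2-1->q2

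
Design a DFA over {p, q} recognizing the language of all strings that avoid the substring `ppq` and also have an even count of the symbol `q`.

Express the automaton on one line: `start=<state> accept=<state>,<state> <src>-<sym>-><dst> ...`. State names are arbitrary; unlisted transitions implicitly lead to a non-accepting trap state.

start=S0 accept=S0,S1,S3 S0-p->S1 S0-q->S2 S1-p->S3 S1-q->S2 S2-p->S4 S2-q->S0 S3-p->S3 S3-q->S5 S4-p->S5 S4-q->S0 S5-p->S5 S5-q->S5

Run two small machines in parallel and take their product. The first has 4 states tracking partial matches of the forbidden pattern `ppq`; the second has 2 states tracking the count of `q`s modulo 2. A product state is a pair (one from each), accepting exactly when both do. Equivalent product states are then merged.
        p   q  
>* S0   S1  S2 
 * S1   S3  S2 
   S2   S4  S0 
 * S3   S3  S5 
   S4   S5  S0 
   S5   S5  S5 
(> = start, * = accepting)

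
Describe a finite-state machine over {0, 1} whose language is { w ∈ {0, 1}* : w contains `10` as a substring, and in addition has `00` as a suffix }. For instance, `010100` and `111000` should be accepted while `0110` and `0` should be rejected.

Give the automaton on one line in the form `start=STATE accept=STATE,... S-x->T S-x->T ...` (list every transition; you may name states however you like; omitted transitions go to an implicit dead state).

start=s0 accept=s3 s0-0->s0 s0-1->s1 s1-0->s2 s1-1->s1 s2-0->s3 s2-1->s1 s3-0->s3 s3-1->s1

Build one automaton per condition and run them in lockstep. One (3 states) tracks whether and how much of `10` has been seen; the other (3 states) tracks how much of the suffix `00` has currently been matched. Each combined state is a pair, one component from each; accept when both components accept. Equivalent product states are then merged.
A 4-state machine:
        0   1  
>  s0   s0  s1 
   s1   s2  s1 
   s2   s3  s1 
 * s3   s3  s1 
(> = start, * = accepting)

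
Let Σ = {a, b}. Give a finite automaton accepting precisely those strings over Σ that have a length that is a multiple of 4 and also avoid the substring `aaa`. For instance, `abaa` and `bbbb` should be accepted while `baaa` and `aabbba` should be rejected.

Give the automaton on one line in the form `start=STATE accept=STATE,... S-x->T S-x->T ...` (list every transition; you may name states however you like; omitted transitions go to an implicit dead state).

start=q0 accept=q0,q10,q11 q0-a->q1 q0-b->q2 q1-a->q3 q1-b->q4 q2-a->q5 q2-b->q4 q3-a->q6 q3-b->q7 q4-a->q8 q4-b->q7 q5-a->q9 q5-b->q7 q6-a->q6 q6-b->q6 q7-a->q10 q7-b->q0 q8-a->q11 q8-b->q0 q9-a->q6 q9-b->q0 q10-a->q12 q10-b->q2 q11-a->q6 q11-b->q2 q12-a->q6 q12-b->q4

Handle the two conditions separately and then intersect. The first has 4 states tracking the input length modulo 4; the second has 4 states tracking partial matches of the forbidden pattern `aaa`. A product state is a pair (one from each), accepting exactly when both do. After merging equivalent states the machine shrinks.
With 13 states:
          a    b  
>* q0     q1   q2 
   q1     q3   q4 
   q2     q5   q4 
   q3     q6   q7 
   q4     q8   q7 
   q5     q9   q7 
   q6     q6   q6 
   q7    q10   q0 
   q8    q11   q0 
   q9     q6   q0 
 * q10   q12   q2 
 * q11    q6   q2 
   q12    q6   q4 
(> = start, * = accepting)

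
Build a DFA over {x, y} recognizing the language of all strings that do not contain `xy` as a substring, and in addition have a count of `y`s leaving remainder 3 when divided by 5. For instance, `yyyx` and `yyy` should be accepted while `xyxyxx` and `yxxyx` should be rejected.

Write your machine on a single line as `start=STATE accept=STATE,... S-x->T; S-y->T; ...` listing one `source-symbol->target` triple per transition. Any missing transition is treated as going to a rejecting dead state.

Run two small machines in parallel and take their product. One (3 states) tracks partial matches of the forbidden pattern `xy`; the other (5 states) tracks the count of `y`s modulo 5. Each combined state is a pair, one component from each; accept when both components accept.
15 states suffice.
          x    y  
>  S0     S1   S2 
   S1     S1   S3 
   S2     S4   S5 
   S3     S3   S6 
   S4     S4   S6 
   S5     S7   S8 
   S6     S6   S9 
   S7     S7   S9 
 * S8    S10  S11 
   S9     S9  S12 
 * S10   S10  S12 
   S11   S13   S0 
   S12   S12  S14 
   S13   S13  S14 
   S14   S14   S3 
(> = start, * = accepting)

start=S0; accept=S8,S10; S0-x->S1; S0-y->S2; S1-x->S1; S1-y->S3; S2-x->S4; S2-y->S5; S3-x->S3; S3-y->S6; S4-x->S4; S4-y->S6; S5-x->S7; S5-y->S8; S6-x->S6; S6-y->S9; S7-x->S7; S7-y->S9; S8-x->S10; S8-y->S11; S9-x->S9; S9-y->S12; S10-x->S10; S10-y->S12; S11-x->S13; S11-y->S0; S12-x->S12; S12-y->S14; S13-x->S13; S13-y->S14; S14-x->S14; S14-y->S3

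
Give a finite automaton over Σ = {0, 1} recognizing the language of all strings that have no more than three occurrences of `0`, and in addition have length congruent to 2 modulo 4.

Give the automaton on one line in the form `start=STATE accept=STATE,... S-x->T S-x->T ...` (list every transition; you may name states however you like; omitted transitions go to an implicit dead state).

start=S0 accept=S3,S4,S5,S18 S0-0->S1 S0-1->S2 S1-0->S3 S1-1->S4 S2-0->S4 S2-1->S5 S3-0->S6 S3-1->S7 S4-0->S7 S4-1->S8 S5-0->S8 S5-1->S9 S6-0->S10 S6-1->S11 S7-0->S11 S7-1->S12 S8-0->S12 S8-1->S13 S9-0->S13 S9-1->S0 S10-0->S14 S10-1->S14 S11-0->S14 S11-1->S15 S12-0->S15 S12-1->S16 S13-0->S16 S13-1->S1 S14-0->S17 S14-1->S17 S15-0->S17 S15-1->S18 S16-0->S18 S16-1->S3 S17-0->S19 S17-1->S19 S18-0->S19 S18-1->S6 S19-0->S10 S19-1->S10

Run two small machines in parallel and take their product. One (5 states) tracks the count of `0`s, saturating at 4; the other (4 states) tracks the input length modulo 4. Each combined state is a pair, one component from each; accept when both components accept.
20 states suffice.
          0    1  
>  S0     S1   S2 
   S1     S3   S4 
   S2     S4   S5 
 * S3     S6   S7 
 * S4     S7   S8 
 * S5     S8   S9 
   S6    S10  S11 
   S7    S11  S12 
   S8    S12  S13 
   S9    S13   S0 
   S10   S14  S14 
   S11   S14  S15 
   S12   S15  S16 
   S13   S16   S1 
   S14   S17  S17 
   S15   S17  S18 
   S16   S18   S3 
   S17   S19  S19 
 * S18   S19   S6 
   S19   S10  S10 
(> = start, * = accepting)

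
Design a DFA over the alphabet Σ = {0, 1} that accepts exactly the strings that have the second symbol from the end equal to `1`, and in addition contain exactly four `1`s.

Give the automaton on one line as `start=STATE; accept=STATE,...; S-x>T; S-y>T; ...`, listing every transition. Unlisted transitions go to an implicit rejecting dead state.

start=S0; accept=S5,S7; S0-0>S0; S0-1>S1; S1-0>S1; S1-1>S2; S2-0>S2; S2-1>S3; S3-0>S4; S3-1>S5; S4-0>S4; S4-1>S6; S5-0>S7; S5-1>S8; S6-0>S7; S6-1>S8; S7-0>S8; S7-1>S8; S8-0>S8; S8-1>S8

Handle the two conditions separately and then intersect. One (7 states) tracks the last 2 symbols read; the other (6 states) tracks the count of `1`s, saturating at 5. Each combined state is a pair, one component from each; accept when both components accept. After merging equivalent states the machine shrinks.
9 states suffice.
        0   1  
>  S0   S0  S1 
   S1   S1  S2 
   S2   S2  S3 
   S3   S4  S5 
   S4   S4  S6 
 * S5   S7  S8 
   S6   S7  S8 
 * S7   S8  S8 
   S8   S8  S8 
(> = start, * = accepting)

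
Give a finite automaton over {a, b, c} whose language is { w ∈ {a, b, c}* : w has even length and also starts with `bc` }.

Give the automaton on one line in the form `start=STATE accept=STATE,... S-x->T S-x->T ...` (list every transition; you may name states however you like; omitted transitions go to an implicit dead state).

Build one automaton per condition and run them in lockstep. The first has 2 states tracking the input length modulo 2; the second has 4 states tracking whether the input so far still matches the prefix `bc`. A product state is a pair (one from each), accepting exactly when both do. Equivalent product states are then merged.
A 5-state machine:
        a   b   c  
>  q0   q1  q2  q1 
   q1   q1  q1  q1 
   q2   q1  q1  q3 
 * q3   q4  q4  q4 
   q4   q3  q3  q3 
(> = start, * = accepting)

start=q0 accept=q3 q0-a->q1 q0-b->q2 q0-c->q1 q1-a->q1 q1-b->q1 q1-c->q1 q2-a->q1 q2-b->q1 q2-c->q3 q3-a->q4 q3-b->q4 q3-c->q4 q4-a->q3 q4-b->q3 q4-c->q3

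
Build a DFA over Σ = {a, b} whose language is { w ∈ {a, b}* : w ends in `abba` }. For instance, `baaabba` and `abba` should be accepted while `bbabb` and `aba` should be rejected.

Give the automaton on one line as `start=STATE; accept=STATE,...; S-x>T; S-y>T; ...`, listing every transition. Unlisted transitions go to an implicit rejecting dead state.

Remember how much of `abba` the current input suffix matches. State q0 means no match yet; q1 means the last symbol is `a`; q2 means the last 2 symbols are `ab`; q3 means the last 3 symbols are `abb`; q4 means the last 4 symbols are `abba`. Only q4 accepts. On a mismatch, fall back to the longest proper suffix that is still a prefix of `abba`.
A 5-state machine:
        a   b  
>  q0   q1  q0 
   q1   q1  q2 
   q2   q1  q3 
   q3   q4  q0 
 * q4   q1  q2 
(> = start, * = accepting)

start=q0; accept=q4; q0-a>q1; q0-b>q0; q1-a>q1; q1-b>q2; q2-a>q1; q2-b>q3; q3-a>q4; q3-b>q0; q4-a>q1; q4-b>q2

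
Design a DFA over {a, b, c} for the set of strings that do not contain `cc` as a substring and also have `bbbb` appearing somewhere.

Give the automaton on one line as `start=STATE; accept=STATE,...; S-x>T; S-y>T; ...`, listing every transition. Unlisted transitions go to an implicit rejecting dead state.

Handle the two conditions separately and then intersect. The first has 3 states tracking partial matches of the forbidden pattern `cc`; the second has 5 states tracking whether and how much of `bbbb` has been seen. A product state is a pair (one from each), accepting exactly when both do. Equivalent product states are then merged.
        a   b   c  
>  s0   s0  s1  s2 
   s1   s0  s3  s2 
   s2   s0  s1  s4 
   s3   s0  s5  s2 
   s4   s4  s4  s4 
   s5   s0  s6  s2 
 * s6   s6  s6  s7 
 * s7   s6  s6  s4 
(> = start, * = accepting)

start=s0; accept=s6,s7; s0-a>s0; s0-b>s1; s0-c>s2; s1-a>s0; s1-b>s3; s1-c>s2; s2-a>s0; s2-b>s1; s2-c>s4; s3-a>s0; s3-b>s5; s3-c>s2; s4-a>s4; s4-b>s4; s4-c>s4; s5-a>s0; s5-b>s6; s5-c>s2; s6-a>s6; s6-b>s6; s6-c>s7; s7-a>s6; s7-b>s6; s7-c>s4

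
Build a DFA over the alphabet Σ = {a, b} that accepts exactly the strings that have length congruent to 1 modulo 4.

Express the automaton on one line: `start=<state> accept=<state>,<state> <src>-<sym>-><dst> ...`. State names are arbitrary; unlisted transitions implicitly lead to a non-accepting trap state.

Count input length modulo 4: every symbol advances one step around the cycle q0 → q1 → q2 → q3 → q0. Accept at q1.
A 4-state machine:
        a   b  
>  q0   q1  q1 
 * q1   q2  q2 
   q2   q3  q3 
   q3   q0  q0 
(> = start, * = accepting)

start=q0 accept=q1 q0-a->q1 q0-b->q1 q1-a->q2 q1-b->q2 q2-a->q3 q2-b->q3 q3-a->q0 q3-b->q0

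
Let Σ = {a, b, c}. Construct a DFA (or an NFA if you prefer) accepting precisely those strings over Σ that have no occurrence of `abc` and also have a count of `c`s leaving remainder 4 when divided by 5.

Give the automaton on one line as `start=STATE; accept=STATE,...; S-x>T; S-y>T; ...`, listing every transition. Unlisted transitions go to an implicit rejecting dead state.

Build one automaton per condition and run them in lockstep. One (4 states) tracks partial matches of the forbidden pattern `abc`; the other (5 states) tracks the count of `c`s modulo 5. Each combined state is a pair, one component from each; accept when both components accept.
A 20-state machine:
          a    b    c  
>  q0     q1   q0   q2 
   q1     q1   q3   q2 
   q2     q4   q2   q5 
   q3     q1   q0   q6 
   q4     q4   q7   q5 
   q5     q8   q5   q9 
   q6     q6   q6  q10 
   q7     q4   q2  q10 
   q8     q8  q11   q9 
   q9    q12   q9  q13 
   q10   q10  q10  q14 
   q11    q8   q5  q14 
   q12   q12  q15  q13 
 * q13   q16  q13   q0 
   q14   q14  q14  q17 
   q15   q12   q9  q17 
 * q16   q16  q18   q0 
   q17   q17  q17  q19 
 * q18   q16  q13  q19 
   q19   q19  q19   q6 
(> = start, * = accepting)

start=q0; accept=q13,q16,q18; q0-a>q1; q0-b>q0; q0-c>q2; q1-a>q1; q1-b>q3; q1-c>q2; q2-a>q4; q2-b>q2; q2-c>q5; q3-a>q1; q3-b>q0; q3-c>q6; q4-a>q4; q4-b>q7; q4-c>q5; q5-a>q8; q5-b>q5; q5-c>q9; q6-a>q6; q6-b>q6; q6-c>q10; q7-a>q4; q7-b>q2; q7-c>q10; q8-a>q8; q8-b>q11; q8-c>q9; q9-a>q12; q9-b>q9; q9-c>q13; q10-a>q10; q10-b>q10; q10-c>q14; q11-a>q8; q11-b>q5; q11-c>q14; q12-a>q12; q12-b>q15; q12-c>q13; q13-a>q16; q13-b>q13; q13-c>q0; q14-a>q14; q14-b>q14; q14-c>q17; q15-a>q12; q15-b>q9; q15-c>q17; q16-a>q16; q16-b>q18; q16-c>q0; q17-a>q17; q17-b>q17; q17-c>q19; q18-a>q16; q18-b>q13; q18-c>q19; q19-a>q19; q19-b>q19; q19-c>q6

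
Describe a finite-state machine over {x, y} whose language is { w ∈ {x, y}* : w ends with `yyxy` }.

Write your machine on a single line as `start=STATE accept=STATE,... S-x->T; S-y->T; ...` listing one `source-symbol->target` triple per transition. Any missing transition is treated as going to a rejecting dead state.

Let each state record the length of the longest suffix of the input read so far that is also a prefix of `yyxy`. S1 means the last symbol is `y`; S2 means the last 2 symbols are `yy`; S3 means the last 3 symbols are `yyx`; S4 means the last 4 symbols are `yyxy`. Accept only at S4, where the string currently ends in `yyxy`.
        x   y  
>  S0   S0  S1 
   S1   S0  S2 
   S2   S3  S2 
   S3   S0  S4 
 * S4   S0  S2 
(> = start, * = accepting)

start=S0; accept=S4; S0-x->S0; S0-y->S1; S1-x->S0; S1-y->S2; S2-x->S3; S2-y->S2; S3-x->S0; S3-y->S4; S4-x->S0; S4-y->S2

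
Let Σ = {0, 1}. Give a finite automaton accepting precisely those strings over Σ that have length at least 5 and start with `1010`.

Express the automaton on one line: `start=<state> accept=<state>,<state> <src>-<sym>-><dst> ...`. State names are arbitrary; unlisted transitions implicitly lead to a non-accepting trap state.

Build one automaton per condition and run them in lockstep. The first has 7 states tracking the input length, saturating at 6; the second has 6 states tracking whether the input so far still matches the prefix `1010`. A product state is a pair (one from each), accepting exactly when both do.
          0    1  
>  q0     q1   q2 
   q1     q3   q3 
   q2     q4   q3 
   q3     q5   q5 
   q4     q5   q6 
   q5     q7   q7 
   q6     q8   q7 
   q7     q9   q9 
   q8    q10  q10 
   q9    q11  q11 
 * q10   q12  q12 
   q11   q11  q11 
 * q12   q12  q12 
(> = start, * = accepting)

start=q0 accept=q10,q12 q0-0->q1 q0-1->q2 q1-0->q3 q1-1->q3 q2-0->q4 q2-1->q3 q3-0->q5 q3-1->q5 q4-0->q5 q4-1->q6 q5-0->q7 q5-1->q7 q6-0->q8 q6-1->q7 q7-0->q9 q7-1->q9 q8-0->q10 q8-1->q10 q9-0->q11 q9-1->q11 q10-0->q12 q10-1->q12 q11-0->q11 q11-1->q11 q12-0->q12 q12-1->q12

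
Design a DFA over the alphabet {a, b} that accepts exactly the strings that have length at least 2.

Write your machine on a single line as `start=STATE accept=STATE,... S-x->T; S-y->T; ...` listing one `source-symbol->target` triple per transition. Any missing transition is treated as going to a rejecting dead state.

Count input length up to 3: every symbol moves from q0 toward q3, which means 'more than 2' and absorbs. Accept from {q2, q3}.
With 4 states:
        a   b  
>  q0   q1  q1 
   q1   q2  q2 
 * q2   q3  q3 
 * q3   q3  q3 
(> = start, * = accepting)

start=q0; accept=q2,q3; q0-a->q1; q0-b->q1; q1-a->q2; q1-b->q2; q2-a->q3; q2-b->q3; q3-a->q3; q3-b->q3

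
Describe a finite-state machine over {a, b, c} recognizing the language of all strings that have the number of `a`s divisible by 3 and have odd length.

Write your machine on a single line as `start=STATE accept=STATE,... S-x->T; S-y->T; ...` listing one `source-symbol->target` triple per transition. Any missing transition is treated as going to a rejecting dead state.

Handle the two conditions separately and then intersect. One (3 states) tracks the count of `a`s modulo 3; the other (2 states) tracks the input length modulo 2. Each combined state is a pair, one component from each; accept when both components accept.
        a   b   c  
>  S0   S1  S2  S2 
   S1   S3  S4  S4 
 * S2   S4  S0  S0 
   S3   S2  S5  S5 
   S4   S5  S1  S1 
   S5   S0  S3  S3 
(> = start, * = accepting)

start=S0; accept=S2; S0-a->S1; S0-b->S2; S0-c->S2; S1-a->S3; S1-b->S4; S1-c->S4; S2-a->S4; S2-b->S0; S2-c->S0; S3-a->S2; S3-b->S5; S3-c->S5; S4-a->S5; S4-b->S1; S4-c->S1; S5-a->S0; S5-b->S3; S5-c->S3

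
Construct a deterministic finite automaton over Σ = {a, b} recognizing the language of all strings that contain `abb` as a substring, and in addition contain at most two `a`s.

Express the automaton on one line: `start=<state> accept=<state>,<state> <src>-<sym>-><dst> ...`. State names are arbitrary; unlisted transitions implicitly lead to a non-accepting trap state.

Build one automaton per condition and run them in lockstep. The first has 4 states tracking whether and how much of `abb` has been seen; the second has 4 states tracking the count of `a`s, saturating at 3. A product state is a pair (one from each), accepting exactly when both do.
A 10-state machine:
        a   b  
>  S0   S1  S0 
   S1   S2  S3 
   S2   S4  S5 
   S3   S2  S6 
   S4   S4  S7 
   S5   S4  S8 
 * S6   S8  S6 
   S7   S4  S9 
 * S8   S9  S8 
   S9   S9  S9 
(> = start, * = accepting)

start=S0 accept=S6,S8 S0-a->S1 S0-b->S0 S1-a->S2 S1-b->S3 S2-a->S4 S2-b->S5 S3-a->S2 S3-b->S6 S4-a->S4 S4-b->S7 S5-a->S4 S5-b->S8 S6-a->S8 S6-b->S6 S7-a->S4 S7-b->S9 S8-a->S9 S8-b->S8 S9-a->S9 S9-b->S9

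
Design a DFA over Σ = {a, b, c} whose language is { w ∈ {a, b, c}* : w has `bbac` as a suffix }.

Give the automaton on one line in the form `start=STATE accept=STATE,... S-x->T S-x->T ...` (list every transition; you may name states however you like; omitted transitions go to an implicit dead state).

Remember how much of `bbac` the current input suffix matches. State q0 means no match yet; q1 means the last symbol is `b`; q2 means the last 2 symbols are `bb`; q3 means the last 3 symbols are `bba`; q4 means the last 4 symbols are `bbac`. Only q4 accepts. On a mismatch, fall back to the longest proper suffix that is still a prefix of `bbac`.
With 5 states:
        a   b   c  
>  q0   q0  q1  q0 
   q1   q0  q2  q0 
   q2   q3  q2  q0 
   q3   q0  q1  q4 
 * q4   q0  q1  q0 
(> = start, * = accepting)

start=q0 accept=q4 q0-a->q0 q0-b->q1 q0-c->q0 q1-a->q0 q1-b->q2 q1-c->q0 q2-a->q3 q2-b->q2 q2-c->q0 q3-a->q0 q3-b->q1 q3-c->q4 q4-a->q0 q4-b->q1 q4-c->q0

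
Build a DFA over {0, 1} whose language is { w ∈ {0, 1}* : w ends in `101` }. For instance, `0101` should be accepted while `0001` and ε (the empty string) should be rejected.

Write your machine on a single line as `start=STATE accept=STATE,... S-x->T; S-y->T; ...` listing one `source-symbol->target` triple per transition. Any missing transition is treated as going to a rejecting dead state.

start=S0; accept=S3; S0-0->S0; S0-1->S1; S1-0->S2; S1-1->S1; S2-0->S0; S2-1->S3; S3-0->S2; S3-1->S1

Let each state record the length of the longest suffix of the input read so far that is also a prefix of `101`. S1 means the last symbol is `1`; S2 means the last 2 symbols are `10`; S3 means the last 3 symbols are `101`. Accept only at S3, where the string currently ends in `101`.
        0   1  
>  S0   S0  S1 
   S1   S2  S1 
   S2   S0  S3 
 * S3   S2  S1 
(> = start, * = accepting)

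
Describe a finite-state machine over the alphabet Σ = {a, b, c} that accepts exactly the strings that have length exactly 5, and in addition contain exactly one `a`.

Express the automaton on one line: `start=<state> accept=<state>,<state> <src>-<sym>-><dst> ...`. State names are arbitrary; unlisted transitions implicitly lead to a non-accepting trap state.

start=q0 accept=q13 q0-a->q1 q0-b->q2 q0-c->q2 q1-a->q3 q1-b->q4 q1-c->q4 q2-a->q4 q2-b->q5 q2-c->q5 q3-a->q6 q3-b->q6 q3-c->q6 q4-a->q6 q4-b->q7 q4-c->q7 q5-a->q7 q5-b->q8 q5-c->q8 q6-a->q9 q6-b->q9 q6-c->q9 q7-a->q9 q7-b->q10 q7-c->q10 q8-a->q10 q8-b->q11 q8-c->q11 q9-a->q12 q9-b->q12 q9-c->q12 q10-a->q12 q10-b->q13 q10-c->q13 q11-a->q13 q11-b->q14 q11-c->q14 q12-a->q15 q12-b->q15 q12-c->q15 q13-a->q15 q13-b->q16 q13-c->q16 q14-a->q16 q14-b->q17 q14-c->q17 q15-a->q15 q15-b->q15 q15-c->q15 q16-a->q15 q16-b->q16 q16-c->q16 q17-a->q16 q17-b->q17 q17-c->q17

Build one automaton per condition and run them in lockstep. The first has 7 states tracking the input length, saturating at 6; the second has 3 states tracking the count of `a`s, saturating at 2. A product state is a pair (one from each), accepting exactly when both do.
18 states suffice.
          a    b    c  
>  q0     q1   q2   q2 
   q1     q3   q4   q4 
   q2     q4   q5   q5 
   q3     q6   q6   q6 
   q4     q6   q7   q7 
   q5     q7   q8   q8 
   q6     q9   q9   q9 
   q7     q9  q10  q10 
   q8    q10  q11  q11 
   q9    q12  q12  q12 
   q10   q12  q13  q13 
   q11   q13  q14  q14 
   q12   q15  q15  q15 
 * q13   q15  q16  q16 
   q14   q16  q17  q17 
   q15   q15  q15  q15 
   q16   q15  q16  q16 
   q17   q16  q17  q17 
(> = start, * = accepting)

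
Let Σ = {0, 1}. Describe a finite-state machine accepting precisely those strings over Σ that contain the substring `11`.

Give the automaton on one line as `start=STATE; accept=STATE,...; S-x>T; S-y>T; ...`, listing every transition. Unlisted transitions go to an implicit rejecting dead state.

start=A; accept=C; A-0>A; A-1>B; B-0>A; B-1>C; C-0>C; C-1>C

Track how much of `11` has been matched so far: state A is no progress, C is the absorbing accept state reached once `11` has occurred. Intermediate states record partial matches; on a mismatch, fall back to the longest reusable overlap.
With 3 states:
       0  1 
>  A   A  B 
   B   A  C 
 * C   C  C 
(> = start, * = accepting)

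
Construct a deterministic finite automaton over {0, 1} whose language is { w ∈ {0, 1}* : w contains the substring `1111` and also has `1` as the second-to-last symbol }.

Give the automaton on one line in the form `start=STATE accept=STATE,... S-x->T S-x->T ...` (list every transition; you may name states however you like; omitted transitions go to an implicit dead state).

start=s0 accept=s4,s5 s0-0->s0 s0-1->s1 s1-0->s0 s1-1->s2 s2-0->s0 s2-1->s3 s3-0->s0 s3-1->s4 s4-0->s5 s4-1->s4 s5-0->s6 s5-1->s7 s6-0->s6 s6-1->s7 s7-0->s5 s7-1->s4

Handle the two conditions separately and then intersect. The first has 5 states tracking whether and how much of `1111` has been seen; the second has 7 states tracking the last 2 symbols read. A product state is a pair (one from each), accepting exactly when both do. Minimizing collapses redundant product states.
        0   1  
>  s0   s0  s1 
   s1   s0  s2 
   s2   s0  s3 
   s3   s0  s4 
 * s4   s5  s4 
 * s5   s6  s7 
   s6   s6  s7 
   s7   s5  s4 
(> = start, * = accepting)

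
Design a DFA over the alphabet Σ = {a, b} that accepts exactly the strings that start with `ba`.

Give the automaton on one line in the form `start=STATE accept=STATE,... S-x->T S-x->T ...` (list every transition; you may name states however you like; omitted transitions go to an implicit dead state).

start=q0 accept=q2 q0-a->q3 q0-b->q1 q1-a->q2 q1-b->q3 q2-a->q2 q2-b->q2 q3-a->q3 q3-b->q3

Walk along `ba` while the input agrees: from q0 take `b` to q1, and so on. Any deviation drops to the rejecting sink q3. Once q2 is reached the prefix is confirmed and every continuation is accepted.
A 4-state machine:
        a   b  
>  q0   q3  q1 
   q1   q2  q3 
 * q2   q2  q2 
   q3   q3  q3 
(> = start, * = accepting)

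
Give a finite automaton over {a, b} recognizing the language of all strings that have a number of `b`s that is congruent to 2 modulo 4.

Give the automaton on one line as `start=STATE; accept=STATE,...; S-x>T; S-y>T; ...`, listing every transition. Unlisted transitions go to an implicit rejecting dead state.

Keep the running count of `b`s modulo 4: each `b` advances along the cycle q0 → q1 → q2 → q3 → q0 while other symbols loop. Accept at q2.
With 4 states:
        a   b  
>  q0   q0  q1 
   q1   q1  q2 
 * q2   q2  q3 
   q3   q3  q0 
(> = start, * = accepting)

start=q0; accept=q2; q0-a>q0; q0-b>q1; q1-a>q1; q1-b>q2; q2-a>q2; q2-b>q3; q3-a>q3; q3-b>q0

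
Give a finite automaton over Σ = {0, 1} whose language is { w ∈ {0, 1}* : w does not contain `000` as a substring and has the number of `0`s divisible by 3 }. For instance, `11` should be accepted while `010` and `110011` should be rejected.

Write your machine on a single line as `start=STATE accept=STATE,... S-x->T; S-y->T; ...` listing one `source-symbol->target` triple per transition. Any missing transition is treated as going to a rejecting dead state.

Build one automaton per condition and run them in lockstep. The first has 4 states tracking partial matches of the forbidden pattern `000`; the second has 3 states tracking the count of `0`s modulo 3. A product state is a pair (one from each), accepting exactly when both do. Minimizing collapses redundant product states.
A 10-state machine:
        0   1  
>* q0   q1  q0 
   q1   q2  q3 
   q2   q4  q5 
   q3   q6  q3 
   q4   q4  q4 
   q5   q7  q5 
   q6   q8  q5 
 * q7   q9  q0 
 * q8   q4  q0 
   q9   q4  q3 
(> = start, * = accepting)

start=q0; accept=q0,q7,q8; q0-0->q1; q0-1->q0; q1-0->q2; q1-1->q3; q2-0->q4; q2-1->q5; q3-0->q6; q3-1->q3; q4-0->q4; q4-1->q4; q5-0->q7; q5-1->q5; q6-0->q8; q6-1->q5; q7-0->q9; q7-1->q0; q8-0->q4; q8-1->q0; q9-0->q4; q9-1->q3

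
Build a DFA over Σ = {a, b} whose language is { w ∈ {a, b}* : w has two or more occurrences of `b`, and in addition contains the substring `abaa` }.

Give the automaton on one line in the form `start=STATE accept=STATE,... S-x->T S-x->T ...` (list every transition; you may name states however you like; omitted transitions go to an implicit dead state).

start=q0 accept=q9 q0-a->q1 q0-b->q2 q1-a->q1 q1-b->q3 q2-a->q4 q2-b->q2 q3-a->q5 q3-b->q2 q4-a->q4 q4-b->q6 q5-a->q7 q5-b->q6 q6-a->q8 q6-b->q2 q7-a->q7 q7-b->q9 q8-a->q9 q8-b->q6 q9-a->q9 q9-b->q9

Handle the two conditions separately and then intersect. One (4 states) tracks the count of `b`s, saturating at 3; the other (5 states) tracks whether and how much of `abaa` has been seen. Each combined state is a pair, one component from each; accept when both components accept. Minimizing collapses redundant product states.
        a   b  
>  q0   q1  q2 
   q1   q1  q3 
   q2   q4  q2 
   q3   q5  q2 
   q4   q4  q6 
   q5   q7  q6 
   q6   q8  q2 
   q7   q7  q9 
   q8   q9  q6 
 * q9   q9  q9 
(> = start, * = accepting)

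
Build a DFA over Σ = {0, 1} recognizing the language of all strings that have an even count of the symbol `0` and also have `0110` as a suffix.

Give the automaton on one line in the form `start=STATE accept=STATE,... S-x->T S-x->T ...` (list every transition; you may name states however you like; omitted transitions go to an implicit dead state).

Handle the two conditions separately and then intersect. One (2 states) tracks the count of `0`s modulo 2; the other (5 states) tracks how much of the suffix `0110` has currently been matched. Each combined state is a pair, one component from each; accept when both components accept. Minimizing collapses redundant product states.
With 6 states:
        0   1  
>  q0   q1  q0 
   q1   q0  q2 
   q2   q0  q3 
   q3   q4  q5 
 * q4   q1  q0 
   q5   q0  q5 
(> = start, * = accepting)

start=q0 accept=q4 q0-0->q1 q0-1->q0 q1-0->q0 q1-1->q2 q2-0->q0 q2-1->q3 q3-0->q4 q3-1->q5 q4-0->q1 q4-1->q0 q5-0->q0 q5-1->q5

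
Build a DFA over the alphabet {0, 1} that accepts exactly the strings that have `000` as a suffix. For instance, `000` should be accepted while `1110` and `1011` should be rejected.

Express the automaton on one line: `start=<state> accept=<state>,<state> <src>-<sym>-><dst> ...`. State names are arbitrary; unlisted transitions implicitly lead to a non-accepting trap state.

start=q0 accept=q3 q0-0->q1 q0-1->q0 q1-0->q2 q1-1->q0 q2-0->q3 q2-1->q0 q3-0->q3 q3-1->q0

Remember how much of `000` the current input suffix matches. State q0 means no match yet; q1 means the last symbol is `0`; q2 means the last 2 symbols are `00`; q3 means the last 3 symbols are `000`. Only q3 accepts. On a mismatch, fall back to the longest proper suffix that is still a prefix of `000`.
        0   1  
>  q0   q1  q0 
   q1   q2  q0 
   q2   q3  q0 
 * q3   q3  q0 
(> = start, * = accepting)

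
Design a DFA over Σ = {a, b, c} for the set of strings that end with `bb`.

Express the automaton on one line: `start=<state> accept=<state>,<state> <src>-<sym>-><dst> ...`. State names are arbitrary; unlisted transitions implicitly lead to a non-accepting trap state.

start=q0 accept=q2 q0-a->q0 q0-b->q1 q0-c->q0 q1-a->q0 q1-b->q2 q1-c->q0 q2-a->q0 q2-b->q2 q2-c->q0

Let each state record the length of the longest suffix of the input read so far that is also a prefix of `bb`. q1 means the last symbol is `b`; q2 means the last 2 symbols are `bb`. Accept only at q2, where the string currently ends in `bb`.
With 3 states:
        a   b   c  
>  q0   q0  q1  q0 
   q1   q0  q2  q0 
 * q2   q0  q2  q0 
(> = start, * = accepting)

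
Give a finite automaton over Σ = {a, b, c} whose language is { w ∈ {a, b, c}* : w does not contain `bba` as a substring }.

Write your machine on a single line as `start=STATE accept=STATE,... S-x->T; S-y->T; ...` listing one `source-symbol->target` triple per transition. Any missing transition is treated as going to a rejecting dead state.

start=q0; accept=q0,q1,q2; q0-a->q0; q0-b->q1; q0-c->q0; q1-a->q0; q1-b->q2; q1-c->q0; q2-a->q3; q2-b->q2; q2-c->q0; q3-a->q3; q3-b->q3; q3-c->q3

Track partial matches of the forbidden pattern `bba`. State q3 is a dead state reached once `bba` has occurred; every other state accepts. q0 means no part of `bba` is currently matched.
A 4-state machine:
        a   b   c  
>* q0   q0  q1  q0 
 * q1   q0  q2  q0 
 * q2   q3  q2  q0 
   q3   q3  q3  q3 
(> = start, * = accepting)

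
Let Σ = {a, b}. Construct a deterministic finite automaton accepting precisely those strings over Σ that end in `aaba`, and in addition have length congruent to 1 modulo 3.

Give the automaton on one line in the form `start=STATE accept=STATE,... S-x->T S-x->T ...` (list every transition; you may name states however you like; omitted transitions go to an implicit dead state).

start=q0 accept=q6 q0-a->q1 q0-b->q2 q1-a->q3 q1-b->q4 q2-a->q4 q2-b->q4 q3-a->q0 q3-b->q5 q4-a->q0 q4-b->q0 q5-a->q6 q5-b->q2 q6-a->q3 q6-b->q4

Run two small machines in parallel and take their product. The first has 5 states tracking how much of the suffix `aaba` has currently been matched; the second has 3 states tracking the input length modulo 3. A product state is a pair (one from each), accepting exactly when both do. Minimizing collapses redundant product states.
With 7 states:
        a   b  
>  q0   q1  q2 
   q1   q3  q4 
   q2   q4  q4 
   q3   q0  q5 
   q4   q0  q0 
   q5   q6  q2 
 * q6   q3  q4 
(> = start, * = accepting)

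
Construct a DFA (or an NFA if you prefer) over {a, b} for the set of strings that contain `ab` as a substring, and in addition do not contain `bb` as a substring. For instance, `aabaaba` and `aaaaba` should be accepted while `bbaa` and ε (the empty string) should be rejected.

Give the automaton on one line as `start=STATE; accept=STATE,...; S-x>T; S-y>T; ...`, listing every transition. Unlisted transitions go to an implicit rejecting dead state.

Handle the two conditions separately and then intersect. The first has 3 states tracking whether and how much of `ab` has been seen; the second has 3 states tracking partial matches of the forbidden pattern `bb`. A product state is a pair (one from each), accepting exactly when both do.
An 8-state machine:
        a   b  
>  S0   S1  S2 
   S1   S1  S3 
   S2   S1  S4 
 * S3   S5  S6 
   S4   S7  S4 
 * S5   S5  S3 
   S6   S6  S6 
   S7   S7  S6 
(> = start, * = accepting)

start=S0; accept=S3,S5; S0-a>S1; S0-b>S2; S1-a>S1; S1-b>S3; S2-a>S1; S2-b>S4; S3-a>S5; S3-b>S6; S4-a>S7; S4-b>S4; S5-a>S5; S5-b>S3; S6-a>S6; S6-b>S6; S7-a>S7; S7-b>S6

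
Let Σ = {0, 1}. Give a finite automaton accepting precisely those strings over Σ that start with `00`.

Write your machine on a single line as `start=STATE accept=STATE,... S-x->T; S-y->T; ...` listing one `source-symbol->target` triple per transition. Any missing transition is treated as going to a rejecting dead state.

start=q0; accept=q2; q0-0->q1; q0-1->q3; q1-0->q2; q1-1->q3; q2-0->q2; q2-1->q2; q3-0->q3; q3-1->q3

Check the first 2 symbols one by one: q0 through q1 record how many have matched `00` so far; any wrong symbol goes to the dead state q3. After all 2 match we enter the accepting sink q2.
        0   1  
>  q0   q1  q3 
   q1   q2  q3 
 * q2   q2  q2 
   q3   q3  q3 
(> = start, * = accepting)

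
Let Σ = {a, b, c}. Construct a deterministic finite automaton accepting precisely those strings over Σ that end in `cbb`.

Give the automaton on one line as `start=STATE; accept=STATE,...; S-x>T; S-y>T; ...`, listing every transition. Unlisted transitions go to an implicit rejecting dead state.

Remember how much of `cbb` the current input suffix matches. State q0 means no match yet; q1 means the last symbol is `c`; q2 means the last 2 symbols are `cb`; q3 means the last 3 symbols are `cbb`. Only q3 accepts. On a mismatch, fall back to the longest proper suffix that is still a prefix of `cbb`.
        a   b   c  
>  q0   q0  q0  q1 
   q1   q0  q2  q1 
   q2   q0  q3  q1 
 * q3   q0  q0  q1 
(> = start, * = accepting)

start=q0; accept=q3; q0-a>q0; q0-b>q0; q0-c>q1; q1-a>q0; q1-b>q2; q1-c>q1; q2-a>q0; q2-b>q3; q2-c>q1; q3-a>q0; q3-b>q0; q3-c>q1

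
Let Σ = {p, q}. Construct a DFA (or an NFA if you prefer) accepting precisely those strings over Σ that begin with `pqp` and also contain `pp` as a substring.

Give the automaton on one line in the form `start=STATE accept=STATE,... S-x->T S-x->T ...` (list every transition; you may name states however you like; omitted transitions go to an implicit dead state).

start=s0 accept=s5 s0-p->s1 s0-q->s2 s1-p->s2 s1-q->s3 s2-p->s2 s2-q->s2 s3-p->s4 s3-q->s2 s4-p->s5 s4-q->s6 s5-p->s5 s5-q->s5 s6-p->s4 s6-q->s6

Run two small machines in parallel and take their product. One (5 states) tracks whether the input so far still matches the prefix `pqp`; the other (3 states) tracks whether and how much of `pp` has been seen. Each combined state is a pair, one component from each; accept when both components accept. Equivalent product states are then merged.
        p   q  
>  s0   s1  s2 
   s1   s2  s3 
   s2   s2  s2 
   s3   s4  s2 
   s4   s5  s6 
 * s5   s5  s5 
   s6   s4  s6 
(> = start, * = accepting)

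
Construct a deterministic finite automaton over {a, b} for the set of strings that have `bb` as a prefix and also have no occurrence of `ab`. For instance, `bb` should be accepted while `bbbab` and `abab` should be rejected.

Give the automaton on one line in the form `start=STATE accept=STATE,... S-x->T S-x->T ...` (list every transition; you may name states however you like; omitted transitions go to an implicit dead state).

start=q0 accept=q3,q4 q0-a->q1 q0-b->q2 q1-a->q1 q1-b->q1 q2-a->q1 q2-b->q3 q3-a->q4 q3-b->q3 q4-a->q4 q4-b->q1

Handle the two conditions separately and then intersect. One (4 states) tracks whether the input so far still matches the prefix `bb`; the other (3 states) tracks partial matches of the forbidden pattern `ab`. Each combined state is a pair, one component from each; accept when both components accept. Equivalent product states are then merged.
With 5 states:
        a   b  
>  q0   q1  q2 
   q1   q1  q1 
   q2   q1  q3 
 * q3   q4  q3 
 * q4   q4  q1 
(> = start, * = accepting)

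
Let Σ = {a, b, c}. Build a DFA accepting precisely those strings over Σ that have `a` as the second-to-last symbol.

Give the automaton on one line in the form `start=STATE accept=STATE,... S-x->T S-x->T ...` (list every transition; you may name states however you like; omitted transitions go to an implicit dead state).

start=q0 accept=q4,q5,q6 q0-a->q1 q0-b->q2 q0-c->q3 q1-a->q4 q1-b->q5 q1-c->q6 q2-a->q7 q2-b->q8 q2-c->q9 q3-a->q10 q3-b->q11 q3-c->q12 q4-a->q4 q4-b->q5 q4-c->q6 q5-a->q7 q5-b->q8 q5-c->q9 q6-a->q10 q6-b->q11 q6-c->q12 q7-a->q4 q7-b->q5 q7-c->q6 q8-a->q7 q8-b->q8 q8-c->q9 q9-a->q10 q9-b->q11 q9-c->q12 q10-a->q4 q10-b->q5 q10-c->q6 q11-a->q7 q11-b->q8 q11-c->q9 q12-a->q10 q12-b->q11 q12-c->q12

Because acceptance depends on a position counted from the end, the machine has to buffer the most recent 2 symbols. Make each state the string of the last up-to-2 symbols read; on input `x` shift the window left and append `x`. Accept when the buffered window has length 2 and begins with `a`.
With 13 states:
          a    b    c  
>  q0     q1   q2   q3 
   q1     q4   q5   q6 
   q2     q7   q8   q9 
   q3    q10  q11  q12 
 * q4     q4   q5   q6 
 * q5     q7   q8   q9 
 * q6    q10  q11  q12 
   q7     q4   q5   q6 
   q8     q7   q8   q9 
   q9    q10  q11  q12 
   q10    q4   q5   q6 
   q11    q7   q8   q9 
   q12   q10  q11  q12 
(> = start, * = accepting)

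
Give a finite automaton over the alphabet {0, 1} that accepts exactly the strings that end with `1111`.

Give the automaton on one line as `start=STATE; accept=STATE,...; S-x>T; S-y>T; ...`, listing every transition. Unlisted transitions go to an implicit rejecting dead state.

Remember how much of `1111` the current input suffix matches. State q0 means no match yet; q1 means the last symbol is `1`; q2 means the last 2 symbols are `11`; q3 means the last 3 symbols are `111`; q4 means the last 4 symbols are `1111`. Only q4 accepts. On a mismatch, fall back to the longest proper suffix that is still a prefix of `1111`.
A 5-state machine:
        0   1  
>  q0   q0  q1 
   q1   q0  q2 
   q2   q0  q3 
   q3   q0  q4 
 * q4   q0  q4 
(> = start, * = accepting)

start=q0; accept=q4; q0-0>q0; q0-1>q1; q1-0>q0; q1-1>q2; q2-0>q0; q2-1>q3; q3-0>q0; q3-1>q4; q4-0>q0; q4-1>q4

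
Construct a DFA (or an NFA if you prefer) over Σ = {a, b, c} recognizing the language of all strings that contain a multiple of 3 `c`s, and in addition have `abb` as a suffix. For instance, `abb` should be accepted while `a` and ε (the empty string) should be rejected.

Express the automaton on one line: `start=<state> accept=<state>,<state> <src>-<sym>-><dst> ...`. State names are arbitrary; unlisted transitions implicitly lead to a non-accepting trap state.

Handle the two conditions separately and then intersect. The first has 3 states tracking the count of `c`s modulo 3; the second has 4 states tracking how much of the suffix `abb` has currently been matched. A product state is a pair (one from each), accepting exactly when both do. After merging equivalent states the machine shrinks.
        a   b   c  
>  S0   S1  S0  S2 
   S1   S1  S3  S2 
   S2   S2  S2  S4 
   S3   S1  S5  S2 
   S4   S4  S4  S0 
 * S5   S1  S0  S2 
(> = start, * = accepting)

start=S0 accept=S5 S0-a->S1 S0-b->S0 S0-c->S2 S1-a->S1 S1-b->S3 S1-c->S2 S2-a->S2 S2-b->S2 S2-c->S4 S3-a->S1 S3-b->S5 S3-c->S2 S4-a->S4 S4-b->S4 S4-c->S0 S5-a->S1 S5-b->S0 S5-c->S2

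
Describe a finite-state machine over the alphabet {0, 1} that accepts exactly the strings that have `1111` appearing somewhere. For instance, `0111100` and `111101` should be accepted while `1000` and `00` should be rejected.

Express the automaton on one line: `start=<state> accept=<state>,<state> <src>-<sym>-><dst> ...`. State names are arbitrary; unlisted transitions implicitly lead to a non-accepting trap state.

start=q0 accept=q4 q0-0->q0 q0-1->q1 q1-0->q0 q1-1->q2 q2-0->q0 q2-1->q3 q3-0->q0 q3-1->q4 q4-0->q4 q4-1->q4

States q0..q3 record the length of the longest prefix of `1111` that matches the current input suffix. Reaching q4 means `1111` has been seen, and we stay there forever. Accept from q4.
A 5-state machine:
        0   1  
>  q0   q0  q1 
   q1   q0  q2 
   q2   q0  q3 
   q3   q0  q4 
 * q4   q4  q4 
(> = start, * = accepting)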